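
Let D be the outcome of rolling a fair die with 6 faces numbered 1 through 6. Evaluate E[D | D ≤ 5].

Given D ≤ 5, D is equally likely to be any of {1, 2, 3, 4, 5}.
E[D | D ≤ 5] = (1 + 2 + 3 + 4 + 5) / 5 = 3.

3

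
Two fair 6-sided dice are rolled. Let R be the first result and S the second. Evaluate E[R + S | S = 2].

11/2

Outcomes with S = 2: (1,2), (2,2), (3,2), (4,2), (5,2), (6,2), each with probability 1/36.
E[R + S | S = 2] = (3 + 4 + 5 + 6 + 7 + 8) / 6 = 11/2.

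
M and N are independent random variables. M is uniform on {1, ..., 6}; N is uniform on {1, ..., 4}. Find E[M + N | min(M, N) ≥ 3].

8

P(min(M, N) ≥ 3) = 1/3.
Summing (M+N)·P(x,y) over outcomes with min(M, N) ≥ 3 gives 8/3.
E[M + N | min(M, N) ≥ 3] = (8/3) / (1/3) = 8.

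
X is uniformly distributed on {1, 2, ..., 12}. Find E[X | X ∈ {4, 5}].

P(X ∈ {4, 5}) = 1/6.
Σ over the event: 4·1/12 + 5·1/12 = 3/4.
E[X | X ∈ {4, 5}] = (3/4) / (1/6) = 9/2.

9/2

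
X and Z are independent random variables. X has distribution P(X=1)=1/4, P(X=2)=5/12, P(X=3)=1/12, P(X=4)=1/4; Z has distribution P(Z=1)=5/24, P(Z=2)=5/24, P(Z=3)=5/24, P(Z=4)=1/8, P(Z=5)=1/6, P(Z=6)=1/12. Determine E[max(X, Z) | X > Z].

P(X > Z) = 5/18.
Summing max(X,Z)·P(x,y) over outcomes with X > Z gives 65/72.
E[max(X, Z) | X > Z] = (65/72) / (5/18) = 13/4.

13/4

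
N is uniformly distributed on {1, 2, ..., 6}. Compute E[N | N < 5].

5/2

Given N < 5, N is equally likely to be any of {1, 2, 3, 4}.
E[N | N < 5] = (1 + 2 + 3 + 4) / 4 = 5/2.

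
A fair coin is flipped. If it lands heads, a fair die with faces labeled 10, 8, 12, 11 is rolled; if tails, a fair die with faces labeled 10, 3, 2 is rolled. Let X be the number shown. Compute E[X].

61/8

E[X | heads] = (10+8+12+11)/4 = 41/4.
E[X | tails] = (10+3+2)/3 = 5.
By the law of total expectation,
E[X] = (1/2)·(41/4) + (1/2)·(5) = 61/8.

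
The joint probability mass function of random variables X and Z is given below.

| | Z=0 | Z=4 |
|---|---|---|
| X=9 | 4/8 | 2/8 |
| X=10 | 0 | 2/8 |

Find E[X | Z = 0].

9

P(Z = 0) = 1/2.
Σ X·P over the event = 9·(4/8) = 9/2.
E[X | Z = 0] = (9/2) / (1/2) = 9.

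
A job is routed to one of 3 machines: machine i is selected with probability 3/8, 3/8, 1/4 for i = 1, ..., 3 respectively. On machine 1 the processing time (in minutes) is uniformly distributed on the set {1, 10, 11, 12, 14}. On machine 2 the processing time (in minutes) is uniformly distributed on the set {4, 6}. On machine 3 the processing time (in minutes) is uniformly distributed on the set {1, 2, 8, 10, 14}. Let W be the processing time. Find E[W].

E[W | machine 1] = (1+10+11+12+14)/5 = 48/5.
E[W | machine 2] = (4+6)/2 = 5.
E[W | machine 3] = (1+2+8+10+14)/5 = 7.
By the law of total expectation,
E[W] = (3/8)·(48/5) + (3/8)·(5) + (1/4)·(7) = 289/40.

289/40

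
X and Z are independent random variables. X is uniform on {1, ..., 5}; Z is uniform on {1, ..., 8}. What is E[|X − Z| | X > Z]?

2

Outcomes with X > Z: (2,1), (3,1), (3,2), (4,1), (4,2), (4,3), (5,1), (5,2), (5,3), (5,4), each with probability 1/40.
E[|X − Z| | X > Z] = (1 + 2 + 1 + 3 + 2 + 1 + 4 + 3 + 2 + 1) / 10 = 2.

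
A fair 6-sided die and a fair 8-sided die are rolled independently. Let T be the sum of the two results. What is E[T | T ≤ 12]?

P(T ≤ 12) = 15/16.
E[T | T ≤ 12] = (43/6) / (15/16) = 344/45.

344/45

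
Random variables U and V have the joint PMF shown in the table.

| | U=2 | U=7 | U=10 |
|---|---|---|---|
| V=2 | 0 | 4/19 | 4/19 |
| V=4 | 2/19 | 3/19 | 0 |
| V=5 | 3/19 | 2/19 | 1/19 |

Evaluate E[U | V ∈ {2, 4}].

93/13

P(V ∈ {2, 4}) = 13/19.
Σ U·P over the event = 2·(2/19) + 7·(4/19) + 7·(3/19) + 10·(4/19) = 93/19.
E[U | V ∈ {2, 4}] = (93/19) / (13/19) = 93/13.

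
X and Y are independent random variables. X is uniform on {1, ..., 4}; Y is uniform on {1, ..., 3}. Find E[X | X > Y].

10/3

Outcomes with X > Y: (2,1), (3,1), (3,2), (4,1), (4,2), (4,3), each with probability 1/12.
E[X | X > Y] = (2 + 3 + 3 + 4 + 4 + 4) / 6 = 10/3.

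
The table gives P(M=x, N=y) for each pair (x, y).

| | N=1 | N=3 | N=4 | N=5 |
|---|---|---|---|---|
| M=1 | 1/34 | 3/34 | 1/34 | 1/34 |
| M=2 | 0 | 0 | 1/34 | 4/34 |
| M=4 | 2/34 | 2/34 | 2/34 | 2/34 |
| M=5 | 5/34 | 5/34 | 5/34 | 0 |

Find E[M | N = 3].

P(N = 3) = 5/17.
Σ M·P over the event = 1·(3/34) + 4·(2/34) + 5·(5/34) = 18/17.
E[M | N = 3] = (18/17) / (5/17) = 18/5.

18/5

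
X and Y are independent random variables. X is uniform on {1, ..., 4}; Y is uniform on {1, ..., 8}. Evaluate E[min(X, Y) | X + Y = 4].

4/3

Outcomes with X + Y = 4: (1,3), (2,2), (3,1), each with probability 1/32.
E[min(X, Y) | X + Y = 4] = (1 + 2 + 1) / 3 = 4/3.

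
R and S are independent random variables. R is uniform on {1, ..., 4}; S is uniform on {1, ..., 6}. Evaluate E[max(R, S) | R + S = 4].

Outcomes with R + S = 4: (1,3), (2,2), (3,1), each with probability 1/24.
E[max(R, S) | R + S = 4] = (3 + 2 + 3) / 3 = 8/3.

8/3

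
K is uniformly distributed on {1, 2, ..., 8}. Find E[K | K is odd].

4

Given K is odd, K is equally likely to be any of {1, 3, 5, 7}.
E[K | K is odd] = (1 + 3 + 5 + 7) / 4 = 4.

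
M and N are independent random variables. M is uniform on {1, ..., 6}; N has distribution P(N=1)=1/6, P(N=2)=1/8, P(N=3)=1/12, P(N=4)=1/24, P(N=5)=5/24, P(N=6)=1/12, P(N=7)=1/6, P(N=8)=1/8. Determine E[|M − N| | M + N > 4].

P(M + N > 4) = 31/36.
Summing |M−N|·P(x,y) over outcomes with M + N > 4 gives 39/16.
E[|M − N| | M + N > 4] = (39/16) / (31/36) = 351/124.

351/124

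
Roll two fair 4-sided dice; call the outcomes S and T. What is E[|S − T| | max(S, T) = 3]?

6/5

Outcomes with max(S, T) = 3: (1,3), (2,3), (3,1), (3,2), (3,3), each with probability 1/16.
E[|S − T| | max(S, T) = 3] = (2 + 1 + 2 + 1 + 0) / 5 = 6/5.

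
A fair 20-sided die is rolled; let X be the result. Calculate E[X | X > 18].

39/2

Given X > 18, X is equally likely to be any of {19, 20}.
E[X | X > 18] = (19 + 20) / 2 = 39/2.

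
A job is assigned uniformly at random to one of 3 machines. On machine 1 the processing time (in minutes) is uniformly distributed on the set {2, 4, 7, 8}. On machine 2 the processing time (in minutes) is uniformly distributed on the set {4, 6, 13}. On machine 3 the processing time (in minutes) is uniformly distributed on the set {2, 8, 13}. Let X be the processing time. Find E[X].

247/36

E[X | machine 1] = (2+4+7+8)/4 = 21/4.
E[X | machine 2] = (4+6+13)/3 = 23/3.
E[X | machine 3] = (2+8+13)/3 = 23/3.
By the law of total expectation,
E[X] = (1/3)·(21/4) + (1/3)·(23/3) + (1/3)·(23/3) = 247/36.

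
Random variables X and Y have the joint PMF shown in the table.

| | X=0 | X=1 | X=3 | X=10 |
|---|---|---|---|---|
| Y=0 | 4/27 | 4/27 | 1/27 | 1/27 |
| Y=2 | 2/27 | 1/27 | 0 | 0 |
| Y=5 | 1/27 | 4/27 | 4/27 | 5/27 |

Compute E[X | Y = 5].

33/7

P(Y = 5) = 14/27.
Summing X·P(X=x,Y=y) over the conditioning event gives 22/9.
E[X | Y = 5] = (22/9) / (14/27) = 33/7.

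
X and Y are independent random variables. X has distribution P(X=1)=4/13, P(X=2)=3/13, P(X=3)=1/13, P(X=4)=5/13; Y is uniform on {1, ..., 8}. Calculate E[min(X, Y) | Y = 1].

P(Y = 1) = 1/8.
Summing min(X,Y)·P(x,y) over outcomes with Y = 1 gives 1/8.
E[min(X, Y) | Y = 1] = (1/8) / (1/8) = 1.

1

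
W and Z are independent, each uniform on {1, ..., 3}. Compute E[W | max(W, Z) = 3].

12/5

Outcomes with max(W, Z) = 3: (1,3), (2,3), (3,1), (3,2), (3,3), each with probability 1/9.
E[W | max(W, Z) = 3] = (1 + 2 + 3 + 3 + 3) / 5 = 12/5.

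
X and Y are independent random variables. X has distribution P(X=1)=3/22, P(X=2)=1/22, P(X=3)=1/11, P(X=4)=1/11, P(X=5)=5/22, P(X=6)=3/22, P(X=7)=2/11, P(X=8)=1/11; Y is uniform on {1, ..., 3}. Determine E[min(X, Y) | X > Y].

P(X > Y) = 53/66.
Summing min(X,Y)·P(x,y) over outcomes with X > Y gives 103/66.
E[min(X, Y) | X > Y] = (103/66) / (53/66) = 103/53.

103/53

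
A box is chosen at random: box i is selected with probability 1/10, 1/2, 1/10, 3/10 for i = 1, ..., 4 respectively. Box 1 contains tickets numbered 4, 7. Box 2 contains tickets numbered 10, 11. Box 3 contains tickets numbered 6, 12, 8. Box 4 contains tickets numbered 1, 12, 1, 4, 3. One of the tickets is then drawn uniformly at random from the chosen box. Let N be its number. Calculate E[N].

E[N | box 1] = (4+7)/2 = 11/2.
E[N | box 2] = (10+11)/2 = 21/2.
E[N | box 3] = (6+12+8)/3 = 26/3.
E[N | box 4] = (1+12+1+4+3)/5 = 21/5.
By the law of total expectation,
E[N] = (1/10)·(11/2) + (1/2)·(21/2) + (1/10)·(26/3) + (3/10)·(21/5) = 1189/150.

1189/150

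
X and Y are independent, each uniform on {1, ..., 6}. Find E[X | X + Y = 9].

Outcomes with X + Y = 9: (3,6), (4,5), (5,4), (6,3), each with probability 1/36.
E[X | X + Y = 9] = (3 + 4 + 5 + 6) / 4 = 9/2.

9/2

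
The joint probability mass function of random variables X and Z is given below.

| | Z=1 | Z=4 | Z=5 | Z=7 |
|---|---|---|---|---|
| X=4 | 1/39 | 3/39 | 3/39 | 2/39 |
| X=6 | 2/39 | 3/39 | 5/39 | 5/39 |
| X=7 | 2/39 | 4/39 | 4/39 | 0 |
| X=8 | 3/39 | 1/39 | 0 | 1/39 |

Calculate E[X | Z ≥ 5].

29/5

P(Z ≥ 5) = 20/39.
Σ X·P over the event = 4·(3/39) + 4·(2/39) + 6·(5/39) + 6·(5/39) + 7·(4/39) + 8·(1/39) = 116/39.
E[X | Z ≥ 5] = (116/39) / (20/39) = 29/5.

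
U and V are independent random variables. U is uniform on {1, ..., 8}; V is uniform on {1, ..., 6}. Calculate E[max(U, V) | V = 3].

Outcomes with V = 3: (1,3), (2,3), (3,3), (4,3), (5,3), (6,3), (7,3), (8,3), each with probability 1/48.
E[max(U, V) | V = 3] = (3 + 3 + 3 + 4 + 5 + 6 + 7 + 8) / 8 = 39/8.

39/8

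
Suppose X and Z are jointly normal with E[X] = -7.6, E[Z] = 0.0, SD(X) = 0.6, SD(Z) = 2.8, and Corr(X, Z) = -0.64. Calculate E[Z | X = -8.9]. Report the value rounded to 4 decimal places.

E[Z | X=x] = μ_Z + ρ(σ_Z/σ_X)(x − μ_X) for jointly normal variables.
E[Z | X=-8.9] = 0.0 + (-0.64)·(2.8/0.6)·(-8.9 − (-7.6)) = 0.0 + (-2.9867)·(-1.3) = 3.8827.

3.8827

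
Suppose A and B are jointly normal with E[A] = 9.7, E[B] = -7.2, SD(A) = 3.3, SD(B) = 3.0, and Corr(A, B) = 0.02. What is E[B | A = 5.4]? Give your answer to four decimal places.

-7.2782

For a bivariate normal, E[B | A=x] = μ_B + ρ·(σ_B/σ_A)·(x − μ_A).
E[B | A=5.4] = -7.2 + (0.02)·(3.0/3.3)·(5.4 − (9.7)) = -7.2 + (0.018182)·(-4.3) = -7.2782.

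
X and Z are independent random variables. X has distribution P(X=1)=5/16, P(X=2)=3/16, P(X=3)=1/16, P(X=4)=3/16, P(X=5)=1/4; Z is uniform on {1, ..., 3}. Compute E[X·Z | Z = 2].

P(Z = 2) = 1/3.
Summing XZ·P(x,y) over outcomes with Z = 2 gives 23/12.
E[X·Z | Z = 2] = (23/12) / (1/3) = 23/4.

23/4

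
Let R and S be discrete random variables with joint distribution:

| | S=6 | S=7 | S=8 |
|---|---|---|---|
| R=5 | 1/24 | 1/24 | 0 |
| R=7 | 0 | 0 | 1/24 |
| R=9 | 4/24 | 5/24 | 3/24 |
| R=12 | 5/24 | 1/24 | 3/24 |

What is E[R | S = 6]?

P(S = 6) = 5/12.
Σ R·P over the event = 5·(1/24) + 9·(4/24) + 12·(5/24) = 101/24.
E[R | S = 6] = (101/24) / (5/12) = 101/10.

101/10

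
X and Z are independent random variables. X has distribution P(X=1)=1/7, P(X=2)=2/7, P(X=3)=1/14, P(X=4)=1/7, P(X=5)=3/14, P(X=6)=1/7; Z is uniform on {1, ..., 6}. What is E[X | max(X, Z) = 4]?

3

P(max(X, Z) = 4) = 5/28.
Summing X·P(x,y) over outcomes with max(X, Z) = 4 gives 15/28.
E[X | max(X, Z) = 4] = (15/28) / (5/28) = 3.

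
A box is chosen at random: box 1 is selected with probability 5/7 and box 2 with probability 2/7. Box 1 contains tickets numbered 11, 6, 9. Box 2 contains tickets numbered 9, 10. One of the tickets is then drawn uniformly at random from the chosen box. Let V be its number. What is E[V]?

187/21

E[V | box 1] = (11+6+9)/3 = 26/3.
E[V | box 2] = (9+10)/2 = 19/2.
E[V] = (5/7)·(26/3) + (2/7)·(19/2) = 187/21.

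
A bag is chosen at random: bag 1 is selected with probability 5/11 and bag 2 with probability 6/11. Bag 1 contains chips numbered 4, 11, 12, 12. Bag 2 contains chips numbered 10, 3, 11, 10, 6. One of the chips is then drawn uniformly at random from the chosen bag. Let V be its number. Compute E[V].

387/44

E[V | bag 1] = (4+11+12+12)/4 = 39/4.
E[V | bag 2] = (10+3+11+10+6)/5 = 8.
By the law of total expectation,
E[V] = (5/11)·(39/4) + (6/11)·(8) = 387/44.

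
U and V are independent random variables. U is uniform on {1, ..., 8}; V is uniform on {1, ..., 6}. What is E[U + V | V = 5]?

19/2

Outcomes with V = 5: (1,5), (2,5), (3,5), (4,5), (5,5), (6,5), (7,5), (8,5), each with probability 1/48.
E[U + V | V = 5] = (6 + 7 + 8 + 9 + 10 + 11 + 12 + 13) / 8 = 19/2.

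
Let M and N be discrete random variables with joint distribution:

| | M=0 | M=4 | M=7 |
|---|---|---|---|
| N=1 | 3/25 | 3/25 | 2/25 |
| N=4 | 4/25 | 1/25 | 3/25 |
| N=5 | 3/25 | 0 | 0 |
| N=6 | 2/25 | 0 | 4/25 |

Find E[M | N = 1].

P(N = 1) = 8/25.
Σ M·P over the event = 0·(3/25) + 4·(3/25) + 7·(2/25) = 26/25.
E[M | N = 1] = (26/25) / (8/25) = 13/4.

13/4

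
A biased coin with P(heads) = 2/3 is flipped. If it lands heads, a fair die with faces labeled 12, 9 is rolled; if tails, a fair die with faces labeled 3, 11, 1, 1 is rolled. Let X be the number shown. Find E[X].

E[X | heads] = (12+9)/2 = 21/2.
E[X | tails] = (3+11+1+1)/4 = 4.
By the law of total expectation,
E[X] = (2/3)·(21/2) + (1/3)·(4) = 25/3.

25/3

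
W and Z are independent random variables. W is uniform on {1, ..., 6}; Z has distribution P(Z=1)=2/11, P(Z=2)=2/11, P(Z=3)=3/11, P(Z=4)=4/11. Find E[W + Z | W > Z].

50/7

P(W > Z) = 35/66.
Summing (W+Z)·P(x,y) over outcomes with W > Z gives 125/33.
E[W + Z | W > Z] = (125/33) / (35/66) = 50/7.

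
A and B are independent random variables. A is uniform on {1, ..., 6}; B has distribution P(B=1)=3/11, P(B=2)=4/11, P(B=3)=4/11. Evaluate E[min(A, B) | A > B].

P(A > B) = 43/66.
Summing min(A,B)·P(x,y) over outcomes with A > B gives 83/66.
E[min(A, B) | A > B] = (83/66) / (43/66) = 83/43.

83/43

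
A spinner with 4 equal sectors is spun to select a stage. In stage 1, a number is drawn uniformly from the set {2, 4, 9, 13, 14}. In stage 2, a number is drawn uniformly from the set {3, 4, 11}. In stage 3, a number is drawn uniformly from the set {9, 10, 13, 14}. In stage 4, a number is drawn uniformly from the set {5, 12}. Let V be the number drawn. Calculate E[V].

43/5

E[V | stage 1] = (2+4+9+13+14)/5 = 42/5.
E[V | stage 2] = (3+4+11)/3 = 6.
E[V | stage 3] = (9+10+13+14)/4 = 23/2.
E[V | stage 4] = (5+12)/2 = 17/2.
By the law of total expectation,
E[V] = (1/4)·(42/5) + (1/4)·(6) + (1/4)·(23/2) + (1/4)·(17/2) = 43/5.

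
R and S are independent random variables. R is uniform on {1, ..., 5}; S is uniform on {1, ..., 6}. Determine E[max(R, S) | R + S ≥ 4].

40/9

P(R + S ≥ 4) = 9/10.
Summing max(R,S)·P(x,y) over outcomes with R + S ≥ 4 gives 4.
E[max(R, S) | R + S ≥ 4] = (4) / (9/10) = 40/9.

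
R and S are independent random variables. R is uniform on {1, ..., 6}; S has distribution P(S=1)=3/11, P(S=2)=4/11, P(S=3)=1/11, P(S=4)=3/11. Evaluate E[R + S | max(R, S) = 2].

37/11

P(max(R, S) = 2) = 1/6.
Summing (R+S)·P(x,y) over outcomes with max(R, S) = 2 gives 37/66.
E[R + S | max(R, S) = 2] = (37/66) / (1/6) = 37/11.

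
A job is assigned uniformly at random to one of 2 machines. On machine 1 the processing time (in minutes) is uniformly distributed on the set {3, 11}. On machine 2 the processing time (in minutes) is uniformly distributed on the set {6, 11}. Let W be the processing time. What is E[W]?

31/4

E[W | machine 1] = (3+11)/2 = 7.
E[W | machine 2] = (6+11)/2 = 17/2.
E[W] = (1/2)·(7) + (1/2)·(17/2) = 31/4.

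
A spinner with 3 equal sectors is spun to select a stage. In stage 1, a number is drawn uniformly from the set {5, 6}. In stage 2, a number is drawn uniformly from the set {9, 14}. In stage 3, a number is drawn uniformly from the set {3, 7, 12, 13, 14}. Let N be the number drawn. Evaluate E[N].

134/15

E[N | stage 1] = (5+6)/2 = 11/2.
E[N | stage 2] = (9+14)/2 = 23/2.
E[N | stage 3] = (3+7+12+13+14)/5 = 49/5.
E[N] = (1/3)·(11/2) + (1/3)·(23/2) + (1/3)·(49/5) = 134/15.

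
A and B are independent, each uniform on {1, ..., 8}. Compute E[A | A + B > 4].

139/29

P(A + B > 4) = 29/32.
Summing A·P(x,y) over outcomes with A + B > 4 gives 139/32.
E[A | A + B > 4] = (139/32) / (29/32) = 139/29.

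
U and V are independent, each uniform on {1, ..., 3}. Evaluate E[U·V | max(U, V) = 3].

27/5

Outcomes with max(U, V) = 3: (1,3), (2,3), (3,1), (3,2), (3,3), each with probability 1/9.
E[U·V | max(U, V) = 3] = (3 + 6 + 3 + 6 + 9) / 5 = 27/5.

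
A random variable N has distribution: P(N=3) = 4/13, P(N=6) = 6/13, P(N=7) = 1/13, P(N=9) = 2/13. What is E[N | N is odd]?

37/7

P(N is odd) = 7/13.
Σ over the event: 3·4/13 + 7·1/13 + 9·2/13 = 37/13.
E[N | N is odd] = (37/13) / (7/13) = 37/7.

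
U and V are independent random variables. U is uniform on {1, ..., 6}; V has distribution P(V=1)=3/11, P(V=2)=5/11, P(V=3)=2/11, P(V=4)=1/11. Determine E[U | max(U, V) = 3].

18/7

P(max(U, V) = 3) = 7/33.
Summing U·P(x,y) over outcomes with max(U, V) = 3 gives 6/11.
E[U | max(U, V) = 3] = (6/11) / (7/33) = 18/7.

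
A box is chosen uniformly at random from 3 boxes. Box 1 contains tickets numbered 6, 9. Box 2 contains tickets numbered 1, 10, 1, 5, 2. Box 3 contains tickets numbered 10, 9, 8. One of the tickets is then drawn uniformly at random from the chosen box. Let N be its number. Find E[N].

E[N | box 1] = (6+9)/2 = 15/2.
E[N | box 2] = (1+10+1+5+2)/5 = 19/5.
E[N | box 3] = (10+9+8)/3 = 9.
E[N] = (1/3)·(15/2) + (1/3)·(19/5) + (1/3)·(9) = 203/30.

203/30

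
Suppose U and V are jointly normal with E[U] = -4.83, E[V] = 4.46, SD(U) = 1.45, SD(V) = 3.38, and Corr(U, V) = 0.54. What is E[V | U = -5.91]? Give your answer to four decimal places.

3.1005

E[V | U=x] = μ_V + ρ(σ_V/σ_U)(x − μ_U) for jointly normal variables.
E[V | U=-5.91] = 4.46 + (0.54)·(3.38/1.45)·(-5.91 − (-4.83)) = 4.46 + (1.2588)·(-1.08) = 3.1005.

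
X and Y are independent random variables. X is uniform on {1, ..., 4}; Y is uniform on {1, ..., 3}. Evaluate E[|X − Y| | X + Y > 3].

4/3

Outcomes with X + Y > 3: (1,3), (2,2), (2,3), (3,1), (3,2), (3,3), (4,1), (4,2), (4,3), each with probability 1/12.
E[|X − Y| | X + Y > 3] = (2 + 0 + 1 + 2 + 1 + 0 + 3 + 2 + 1) / 9 = 4/3.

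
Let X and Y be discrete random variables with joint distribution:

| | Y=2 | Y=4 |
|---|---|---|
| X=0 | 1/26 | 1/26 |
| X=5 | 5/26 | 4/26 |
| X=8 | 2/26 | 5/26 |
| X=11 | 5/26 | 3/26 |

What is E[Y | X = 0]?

P(X = 0) = 1/13.
Σ Y·P over the event = 2·(1/26) + 4·(1/26) = 3/13.
E[Y | X = 0] = (3/13) / (1/13) = 3.

3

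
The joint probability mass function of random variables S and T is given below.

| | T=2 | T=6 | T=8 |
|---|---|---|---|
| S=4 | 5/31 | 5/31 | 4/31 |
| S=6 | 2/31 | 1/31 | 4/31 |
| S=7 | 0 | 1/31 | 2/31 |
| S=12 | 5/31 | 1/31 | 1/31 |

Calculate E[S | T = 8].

P(T = 8) = 11/31.
Summing S·P(S=x,T=y) over the conditioning event gives 66/31.
E[S | T = 8] = (66/31) / (11/31) = 6.

6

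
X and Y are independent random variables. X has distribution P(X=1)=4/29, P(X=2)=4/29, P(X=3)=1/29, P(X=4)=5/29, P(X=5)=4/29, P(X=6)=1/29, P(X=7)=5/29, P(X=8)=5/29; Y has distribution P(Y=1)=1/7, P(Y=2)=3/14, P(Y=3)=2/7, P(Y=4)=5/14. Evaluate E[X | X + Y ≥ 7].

523/84

P(X + Y ≥ 7) = 18/29.
Summing X·P(x,y) over outcomes with X + Y ≥ 7 gives 1569/406.
E[X | X + Y ≥ 7] = (1569/406) / (18/29) = 523/84.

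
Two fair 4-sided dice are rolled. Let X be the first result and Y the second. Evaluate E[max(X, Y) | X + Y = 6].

P(X + Y = 6) = 3/16.
Summing max(X,Y)·P(x,y) over outcomes with X + Y = 6 gives 11/16.
E[max(X, Y) | X + Y = 6] = (11/16) / (3/16) = 11/3.

11/3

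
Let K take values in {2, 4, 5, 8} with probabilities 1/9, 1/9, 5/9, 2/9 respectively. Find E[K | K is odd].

5

P(K is odd) = 5/9.
Σ over the event: 5·5/9 = 25/9.
E[K | K is odd] = (25/9) / (5/9) = 5.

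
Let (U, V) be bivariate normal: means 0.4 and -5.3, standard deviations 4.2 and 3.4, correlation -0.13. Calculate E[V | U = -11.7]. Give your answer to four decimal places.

E[V | U=x] = μ_V + ρ(σ_V/σ_U)(x − μ_U) for jointly normal variables.
E[V | U=-11.7] = -5.3 + (-0.13)·(3.4/4.2)·(-11.7 − (0.4)) = -5.3 + (-0.10524)·(-12.1) = -4.0266.

-4.0266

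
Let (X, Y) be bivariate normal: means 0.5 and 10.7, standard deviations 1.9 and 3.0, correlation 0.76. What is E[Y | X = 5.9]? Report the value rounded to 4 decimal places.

17.1800

The regression of Y on X has slope ρ·σ_Y/σ_X and passes through (μ_X, μ_Y).
E[Y | X=5.9] = 10.7 + (0.76)·(3.0/1.9)·(5.9 − (0.5)) = 10.7 + (1.2)·(5.4) = 17.1800.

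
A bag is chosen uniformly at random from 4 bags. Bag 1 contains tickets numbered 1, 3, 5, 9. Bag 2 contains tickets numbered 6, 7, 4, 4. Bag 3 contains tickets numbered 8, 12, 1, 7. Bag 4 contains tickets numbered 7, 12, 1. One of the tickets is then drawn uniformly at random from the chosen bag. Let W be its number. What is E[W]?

281/48

E[W | bag 1] = (1+3+5+9)/4 = 9/2.
E[W | bag 2] = (6+7+4+4)/4 = 21/4.
E[W | bag 3] = (8+12+1+7)/4 = 7.
E[W | bag 4] = (7+12+1)/3 = 20/3.
E[W] = (1/4)·(9/2) + (1/4)·(21/4) + (1/4)·(7) + (1/4)·(20/3) = 281/48.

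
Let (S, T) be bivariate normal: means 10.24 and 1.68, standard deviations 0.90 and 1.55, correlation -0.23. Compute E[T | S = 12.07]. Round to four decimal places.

0.9551

E[T | S=x] = μ_T + ρ(σ_T/σ_S)(x − μ_S) for jointly normal variables.
E[T | S=12.07] = 1.68 + (-0.23)·(1.55/0.90)·(12.07 − (10.24)) = 1.68 + (-0.39611)·(1.83) = 0.9551.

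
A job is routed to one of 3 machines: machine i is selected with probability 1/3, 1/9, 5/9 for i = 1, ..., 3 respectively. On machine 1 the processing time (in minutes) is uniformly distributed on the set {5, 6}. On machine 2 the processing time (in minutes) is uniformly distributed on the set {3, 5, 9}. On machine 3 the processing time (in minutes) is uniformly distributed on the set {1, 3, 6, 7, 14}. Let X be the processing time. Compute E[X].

E[X | machine 1] = (5+6)/2 = 11/2.
E[X | machine 2] = (3+5+9)/3 = 17/3.
E[X | machine 3] = (1+3+6+7+14)/5 = 31/5.
By the law of total expectation,
E[X] = (1/3)·(11/2) + (1/9)·(17/3) + (5/9)·(31/5) = 319/54.

319/54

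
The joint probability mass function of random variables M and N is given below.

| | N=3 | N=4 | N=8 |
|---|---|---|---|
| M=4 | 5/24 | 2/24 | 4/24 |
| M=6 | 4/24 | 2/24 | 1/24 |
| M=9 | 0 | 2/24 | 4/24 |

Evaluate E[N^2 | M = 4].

P(M = 4) = 11/24.
Σ N^2·P over the event = 9·(5/24) + 16·(2/24) + 64·(4/24) = 111/8.
E[N^2 | M = 4] = (111/8) / (11/24) = 333/11.

333/11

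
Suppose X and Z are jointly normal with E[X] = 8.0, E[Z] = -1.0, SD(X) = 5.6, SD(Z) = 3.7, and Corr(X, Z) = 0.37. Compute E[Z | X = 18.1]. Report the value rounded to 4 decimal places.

1.4691

For a bivariate normal, E[Z | X=x] = μ_Z + ρ·(σ_Z/σ_X)·(x − μ_X).
E[Z | X=18.1] = -1.0 + (0.37)·(3.7/5.6)·(18.1 − (8.0)) = -1.0 + (0.244464)·(10.1) = 1.4691.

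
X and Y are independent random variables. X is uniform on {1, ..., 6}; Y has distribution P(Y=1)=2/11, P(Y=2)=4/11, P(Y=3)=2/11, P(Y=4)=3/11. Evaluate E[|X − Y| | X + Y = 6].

2

P(X + Y = 6) = 1/6.
Summing |X−Y|·P(x,y) over outcomes with X + Y = 6 gives 1/3.
E[|X − Y| | X + Y = 6] = (1/3) / (1/6) = 2.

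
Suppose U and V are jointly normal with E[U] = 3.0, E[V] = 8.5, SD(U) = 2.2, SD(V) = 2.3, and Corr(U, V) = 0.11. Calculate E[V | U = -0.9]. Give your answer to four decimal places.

For a bivariate normal, E[V | U=x] = μ_V + ρ·(σ_V/σ_U)·(x − μ_U).
E[V | U=-0.9] = 8.5 + (0.11)·(2.3/2.2)·(-0.9 − (3.0)) = 8.5 + (0.115)·(-3.9) = 8.0515.

8.0515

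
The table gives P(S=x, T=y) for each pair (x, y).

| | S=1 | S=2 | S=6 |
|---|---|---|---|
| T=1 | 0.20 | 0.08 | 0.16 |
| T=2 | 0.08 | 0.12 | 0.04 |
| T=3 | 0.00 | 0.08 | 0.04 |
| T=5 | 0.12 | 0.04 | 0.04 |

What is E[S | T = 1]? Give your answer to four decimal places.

P(T = 1) = 0.44.
Summing S·P(S=x,T=y) over the conditioning event gives 1.32.
E[S | T = 1] = (1.32) / (0.44) = 3.0000.

3.0000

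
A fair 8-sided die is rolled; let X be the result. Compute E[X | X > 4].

13/2

Given X > 4, X is equally likely to be any of {5, 6, 7, 8}.
E[X | X > 4] = (5 + 6 + 7 + 8) / 4 = 13/2.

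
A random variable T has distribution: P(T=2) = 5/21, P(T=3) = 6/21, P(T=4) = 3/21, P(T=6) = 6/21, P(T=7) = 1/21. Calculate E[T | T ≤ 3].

P(T ≤ 3) = 11/21.
Σ over the event: 2·5/21 + 3·2/7 = 4/3.
E[T | T ≤ 3] = (4/3) / (11/21) = 28/11.

28/11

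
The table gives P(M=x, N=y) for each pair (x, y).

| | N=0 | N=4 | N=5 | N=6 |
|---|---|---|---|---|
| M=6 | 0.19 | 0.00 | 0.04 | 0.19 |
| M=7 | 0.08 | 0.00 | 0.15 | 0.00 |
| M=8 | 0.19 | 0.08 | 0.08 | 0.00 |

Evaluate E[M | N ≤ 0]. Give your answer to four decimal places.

P(N ≤ 0) = 0.46.
Σ M·P over the event = 6·(0.19) + 7·(0.08) + 8·(0.19) = 3.22.
E[M | N ≤ 0] = (3.22) / (0.46) = 7.0000.

7.0000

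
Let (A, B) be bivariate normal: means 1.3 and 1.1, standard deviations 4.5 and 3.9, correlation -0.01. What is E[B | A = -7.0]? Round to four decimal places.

1.1719

The regression of B on A has slope ρ·σ_B/σ_A and passes through (μ_A, μ_B).
E[B | A=-7.0] = 1.1 + (-0.01)·(3.9/4.5)·(-7.0 − (1.3)) = 1.1 + (-0.0086667)·(-8.3) = 1.1719.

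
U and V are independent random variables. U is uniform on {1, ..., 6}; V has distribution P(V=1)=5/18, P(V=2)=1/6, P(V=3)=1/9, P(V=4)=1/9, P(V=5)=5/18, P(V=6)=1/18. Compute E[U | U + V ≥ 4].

72/19

P(U + V ≥ 4) = 95/108.
Summing U·P(x,y) over outcomes with U + V ≥ 4 gives 10/3.
E[U | U + V ≥ 4] = (10/3) / (95/108) = 72/19.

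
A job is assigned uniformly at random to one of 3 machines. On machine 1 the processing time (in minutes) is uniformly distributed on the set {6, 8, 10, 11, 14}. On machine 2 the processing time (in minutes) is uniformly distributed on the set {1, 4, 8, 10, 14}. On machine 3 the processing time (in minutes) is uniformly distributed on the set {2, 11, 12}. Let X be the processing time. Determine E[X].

383/45

E[X | machine 1] = (6+8+10+11+14)/5 = 49/5.
E[X | machine 2] = (1+4+8+10+14)/5 = 37/5.
E[X | machine 3] = (2+11+12)/3 = 25/3.
E[X] = (1/3)·(49/5) + (1/3)·(37/5) + (1/3)·(25/3) = 383/45.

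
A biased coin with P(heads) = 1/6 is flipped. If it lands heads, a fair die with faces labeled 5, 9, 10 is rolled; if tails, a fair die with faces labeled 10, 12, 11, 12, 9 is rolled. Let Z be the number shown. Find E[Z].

31/3

E[Z | heads] = (5+9+10)/3 = 8.
E[Z | tails] = (10+12+11+12+9)/5 = 54/5.
By the law of total expectation,
E[Z] = (1/6)·(8) + (5/6)·(54/5) = 31/3.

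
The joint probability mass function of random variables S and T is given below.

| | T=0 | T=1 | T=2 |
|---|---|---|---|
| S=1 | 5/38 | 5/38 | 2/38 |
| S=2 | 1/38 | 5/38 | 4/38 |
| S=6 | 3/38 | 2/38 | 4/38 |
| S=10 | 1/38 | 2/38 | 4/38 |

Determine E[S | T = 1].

P(T = 1) = 7/19.
Σ S·P over the event = 1·(5/38) + 2·(5/38) + 6·(2/38) + 10·(2/38) = 47/38.
E[S | T = 1] = (47/38) / (7/19) = 47/14.

47/14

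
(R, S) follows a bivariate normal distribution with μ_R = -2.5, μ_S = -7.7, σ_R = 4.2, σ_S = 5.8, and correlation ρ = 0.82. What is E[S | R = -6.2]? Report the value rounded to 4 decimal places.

-11.8898

The regression of S on R has slope ρ·σ_S/σ_R and passes through (μ_R, μ_S).
E[S | R=-6.2] = -7.7 + (0.82)·(5.8/4.2)·(-6.2 − (-2.5)) = -7.7 + (1.13238)·(-3.7) = -11.8898.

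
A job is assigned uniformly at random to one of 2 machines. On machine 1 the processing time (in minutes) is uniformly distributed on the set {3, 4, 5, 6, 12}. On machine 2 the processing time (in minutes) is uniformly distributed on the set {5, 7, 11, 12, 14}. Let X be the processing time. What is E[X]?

E[X | machine 1] = (3+4+5+6+12)/5 = 6.
E[X | machine 2] = (5+7+11+12+14)/5 = 49/5.
By the law of total expectation,
E[X] = (1/2)·(6) + (1/2)·(49/5) = 79/10.

79/10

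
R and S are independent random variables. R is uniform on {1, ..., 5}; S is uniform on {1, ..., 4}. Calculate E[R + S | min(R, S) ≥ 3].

15/2

Outcomes with min(R, S) ≥ 3: (3,3), (3,4), (4,3), (4,4), (5,3), (5,4), each with probability 1/20.
E[R + S | min(R, S) ≥ 3] = (6 + 7 + 7 + 8 + 8 + 9) / 6 = 15/2.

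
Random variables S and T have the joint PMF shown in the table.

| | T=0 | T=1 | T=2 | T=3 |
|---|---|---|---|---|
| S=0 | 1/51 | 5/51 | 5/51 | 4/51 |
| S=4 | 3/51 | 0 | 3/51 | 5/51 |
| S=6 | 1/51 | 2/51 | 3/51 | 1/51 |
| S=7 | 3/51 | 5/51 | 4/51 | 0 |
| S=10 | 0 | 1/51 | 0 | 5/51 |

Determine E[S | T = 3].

76/15

P(T = 3) = 5/17.
Σ S·P over the event = 0·(4/51) + 4·(5/51) + 6·(1/51) + 10·(5/51) = 76/51.
E[S | T = 3] = (76/51) / (5/17) = 76/15.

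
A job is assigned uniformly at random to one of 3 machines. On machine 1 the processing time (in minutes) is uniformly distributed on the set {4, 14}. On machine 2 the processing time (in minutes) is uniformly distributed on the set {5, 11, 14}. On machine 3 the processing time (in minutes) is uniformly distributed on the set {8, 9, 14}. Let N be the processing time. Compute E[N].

E[N | machine 1] = (4+14)/2 = 9.
E[N | machine 2] = (5+11+14)/3 = 10.
E[N | machine 3] = (8+9+14)/3 = 31/3.
E[N] = (1/3)·(9) + (1/3)·(10) + (1/3)·(31/3) = 88/9.

88/9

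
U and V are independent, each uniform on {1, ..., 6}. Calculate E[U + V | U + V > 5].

106/13

P(U + V > 5) = 13/18.
Summing (U+V)·P(x,y) over outcomes with U + V > 5 gives 53/9.
E[U + V | U + V > 5] = (53/9) / (13/18) = 106/13.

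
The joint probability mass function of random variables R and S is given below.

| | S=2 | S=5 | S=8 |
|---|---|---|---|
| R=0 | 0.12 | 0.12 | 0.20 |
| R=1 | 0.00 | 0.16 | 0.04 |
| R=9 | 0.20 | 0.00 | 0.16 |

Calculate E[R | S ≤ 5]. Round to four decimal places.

P(S ≤ 5) = 0.60.
Σ R·P over the event = 0·(0.12) + 0·(0.12) + 1·(0.16) + 9·(0.20) = 1.96.
E[R | S ≤ 5] = (1.96) / (0.60) = 3.2667.

3.2667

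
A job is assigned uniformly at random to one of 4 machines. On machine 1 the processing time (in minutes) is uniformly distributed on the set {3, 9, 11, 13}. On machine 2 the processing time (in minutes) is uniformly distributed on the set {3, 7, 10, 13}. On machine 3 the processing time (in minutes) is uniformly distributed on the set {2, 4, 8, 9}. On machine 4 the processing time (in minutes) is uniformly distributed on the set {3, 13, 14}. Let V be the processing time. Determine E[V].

33/4

E[V | machine 1] = (3+9+11+13)/4 = 9.
E[V | machine 2] = (3+7+10+13)/4 = 33/4.
E[V | machine 3] = (2+4+8+9)/4 = 23/4.
E[V | machine 4] = (3+13+14)/3 = 10.
E[V] = (1/4)·(9) + (1/4)·(33/4) + (1/4)·(23/4) + (1/4)·(10) = 33/4.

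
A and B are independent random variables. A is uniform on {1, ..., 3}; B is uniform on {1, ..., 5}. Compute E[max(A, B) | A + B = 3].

2

Outcomes with A + B = 3: (1,2), (2,1), each with probability 1/15.
E[max(A, B) | A + B = 3] = (2 + 2) / 2 = 2.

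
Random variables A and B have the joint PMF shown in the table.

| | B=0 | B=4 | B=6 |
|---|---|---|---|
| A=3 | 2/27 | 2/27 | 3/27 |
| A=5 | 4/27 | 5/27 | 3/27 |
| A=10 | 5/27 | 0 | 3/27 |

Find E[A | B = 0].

76/11

P(B = 0) = 11/27.
Σ A·P over the event = 3·(2/27) + 5·(4/27) + 10·(5/27) = 76/27.
E[A | B = 0] = (76/27) / (11/27) = 76/11.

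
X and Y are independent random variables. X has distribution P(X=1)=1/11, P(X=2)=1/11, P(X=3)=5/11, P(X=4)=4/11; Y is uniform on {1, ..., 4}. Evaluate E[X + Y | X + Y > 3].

P(X + Y > 3) = 41/44.
Summing (X+Y)·P(x,y) over outcomes with X + Y > 3 gives 119/22.
E[X + Y | X + Y > 3] = (119/22) / (41/44) = 238/41.

238/41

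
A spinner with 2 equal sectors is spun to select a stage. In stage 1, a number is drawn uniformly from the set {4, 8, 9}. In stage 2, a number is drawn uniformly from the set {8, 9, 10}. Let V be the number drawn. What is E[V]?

8

E[V | stage 1] = (4+8+9)/3 = 7.
E[V | stage 2] = (8+9+10)/3 = 9.
E[V] = (1/2)·(7) + (1/2)·(9) = 8.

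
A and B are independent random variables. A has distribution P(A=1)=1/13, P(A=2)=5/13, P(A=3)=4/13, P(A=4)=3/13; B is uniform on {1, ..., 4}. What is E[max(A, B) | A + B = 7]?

P(A + B = 7) = 7/52.
Summing max(A,B)·P(x,y) over outcomes with A + B = 7 gives 7/13.
E[max(A, B) | A + B = 7] = (7/13) / (7/52) = 4.

4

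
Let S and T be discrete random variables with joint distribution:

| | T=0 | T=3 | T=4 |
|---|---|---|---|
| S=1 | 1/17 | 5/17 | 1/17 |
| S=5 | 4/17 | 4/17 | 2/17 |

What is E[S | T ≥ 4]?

11/3

P(T ≥ 4) = 3/17.
Σ S·P over the event = 1·(1/17) + 5·(2/17) = 11/17.
E[S | T ≥ 4] = (11/17) / (3/17) = 11/3.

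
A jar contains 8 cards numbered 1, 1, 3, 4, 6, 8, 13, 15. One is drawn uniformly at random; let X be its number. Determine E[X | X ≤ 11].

23/6

P(X ≤ 11) = 3/4.
Σ over the event: 1·1/4 + 3·1/8 + 4·1/8 + 6·1/8 + 8·1/8 = 23/8.
E[X | X ≤ 11] = (23/8) / (3/4) = 23/6.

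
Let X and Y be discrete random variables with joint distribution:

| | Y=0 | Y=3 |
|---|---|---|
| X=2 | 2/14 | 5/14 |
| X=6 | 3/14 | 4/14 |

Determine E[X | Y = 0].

22/5

P(Y = 0) = 5/14.
Σ X·P over the event = 2·(2/14) + 6·(3/14) = 11/7.
E[X | Y = 0] = (11/7) / (5/14) = 22/5.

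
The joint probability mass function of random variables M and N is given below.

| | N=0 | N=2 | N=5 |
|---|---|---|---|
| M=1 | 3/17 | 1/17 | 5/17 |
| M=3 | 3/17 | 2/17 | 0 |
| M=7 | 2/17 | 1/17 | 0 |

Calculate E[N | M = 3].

4/5

P(M = 3) = 5/17.
Σ N·P over the event = 0·(3/17) + 2·(2/17) = 4/17.
E[N | M = 3] = (4/17) / (5/17) = 4/5.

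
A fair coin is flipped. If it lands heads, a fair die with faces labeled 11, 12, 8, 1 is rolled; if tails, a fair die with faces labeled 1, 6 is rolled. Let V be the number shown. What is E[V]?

E[V | heads] = (11+12+8+1)/4 = 8.
E[V | tails] = (1+6)/2 = 7/2.
E[V] = (1/2)·(8) + (1/2)·(7/2) = 23/4.

23/4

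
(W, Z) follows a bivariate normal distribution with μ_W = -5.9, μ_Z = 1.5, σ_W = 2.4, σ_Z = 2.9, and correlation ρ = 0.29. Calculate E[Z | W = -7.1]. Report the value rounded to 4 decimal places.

1.0795

For a bivariate normal, E[Z | W=x] = μ_Z + ρ·(σ_Z/σ_W)·(x − μ_W).
E[Z | W=-7.1] = 1.5 + (0.29)·(2.9/2.4)·(-7.1 − (-5.9)) = 1.5 + (0.35042)·(-1.2) = 1.0795.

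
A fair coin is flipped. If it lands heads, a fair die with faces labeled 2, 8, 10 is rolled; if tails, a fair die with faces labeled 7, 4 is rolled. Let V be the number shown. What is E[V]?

E[V | heads] = (2+8+10)/3 = 20/3.
E[V | tails] = (7+4)/2 = 11/2.
E[V] = (1/2)·(20/3) + (1/2)·(11/2) = 73/12.

73/12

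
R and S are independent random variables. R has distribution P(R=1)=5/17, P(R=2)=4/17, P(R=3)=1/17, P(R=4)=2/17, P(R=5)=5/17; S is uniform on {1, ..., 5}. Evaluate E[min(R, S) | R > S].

69/32

P(R > S) = 32/85.
Summing min(R,S)·P(x,y) over outcomes with R > S gives 69/85.
E[min(R, S) | R > S] = (69/85) / (32/85) = 69/32.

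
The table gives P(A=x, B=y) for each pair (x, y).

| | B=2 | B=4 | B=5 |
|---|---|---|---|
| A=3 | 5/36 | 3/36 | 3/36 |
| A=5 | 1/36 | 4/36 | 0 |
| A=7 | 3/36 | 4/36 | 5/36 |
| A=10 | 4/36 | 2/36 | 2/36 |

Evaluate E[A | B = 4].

77/13

P(B = 4) = 13/36.
Σ A·P over the event = 3·(3/36) + 5·(4/36) + 7·(4/36) + 10·(2/36) = 77/36.
E[A | B = 4] = (77/36) / (13/36) = 77/13.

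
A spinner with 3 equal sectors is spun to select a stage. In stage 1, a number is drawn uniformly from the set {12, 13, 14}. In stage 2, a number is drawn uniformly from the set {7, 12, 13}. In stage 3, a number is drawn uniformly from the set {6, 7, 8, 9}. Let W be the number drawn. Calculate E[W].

187/18

E[W | stage 1] = (12+13+14)/3 = 13.
E[W | stage 2] = (7+12+13)/3 = 32/3.
E[W | stage 3] = (6+7+8+9)/4 = 15/2.
E[W] = (1/3)·(13) + (1/3)·(32/3) + (1/3)·(15/2) = 187/18.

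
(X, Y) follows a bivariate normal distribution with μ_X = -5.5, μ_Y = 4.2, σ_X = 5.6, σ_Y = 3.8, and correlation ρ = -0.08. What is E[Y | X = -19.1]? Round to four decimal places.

E[Y | X=x] = μ_Y + ρ(σ_Y/σ_X)(x − μ_X) for jointly normal variables.
E[Y | X=-19.1] = 4.2 + (-0.08)·(3.8/5.6)·(-19.1 − (-5.5)) = 4.2 + (-0.054286)·(-13.6) = 4.9383.

4.9383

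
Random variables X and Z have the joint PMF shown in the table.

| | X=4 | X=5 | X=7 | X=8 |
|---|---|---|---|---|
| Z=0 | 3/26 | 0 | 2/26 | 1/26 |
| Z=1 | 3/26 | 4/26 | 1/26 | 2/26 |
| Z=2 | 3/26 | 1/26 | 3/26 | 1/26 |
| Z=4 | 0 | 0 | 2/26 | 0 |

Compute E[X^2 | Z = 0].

P(Z = 0) = 3/13.
Σ X^2·P over the event = 16·(3/26) + 49·(2/26) + 64·(1/26) = 105/13.
E[X^2 | Z = 0] = (105/13) / (3/13) = 35.

35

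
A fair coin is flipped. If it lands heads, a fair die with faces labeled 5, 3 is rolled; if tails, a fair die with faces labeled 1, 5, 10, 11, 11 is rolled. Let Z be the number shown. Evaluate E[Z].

E[Z | heads] = (5+3)/2 = 4.
E[Z | tails] = (1+5+10+11+11)/5 = 38/5.
E[Z] = (1/2)·(4) + (1/2)·(38/5) = 29/5.

29/5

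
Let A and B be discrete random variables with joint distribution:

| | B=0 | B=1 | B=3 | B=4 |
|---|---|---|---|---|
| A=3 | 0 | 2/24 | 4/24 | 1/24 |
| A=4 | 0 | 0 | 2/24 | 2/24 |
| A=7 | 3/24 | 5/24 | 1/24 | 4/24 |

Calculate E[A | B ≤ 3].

P(B ≤ 3) = 17/24.
Σ A·P over the event = 3·(2/24) + 3·(4/24) + 4·(2/24) + 7·(3/24) + 7·(5/24) + 7·(1/24) = 89/24.
E[A | B ≤ 3] = (89/24) / (17/24) = 89/17.

89/17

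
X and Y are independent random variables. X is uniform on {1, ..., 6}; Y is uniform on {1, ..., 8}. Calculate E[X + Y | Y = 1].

9/2

P(Y = 1) = 1/8.
Summing (X+Y)·P(x,y) over outcomes with Y = 1 gives 9/16.
E[X + Y | Y = 1] = (9/16) / (1/8) = 9/2.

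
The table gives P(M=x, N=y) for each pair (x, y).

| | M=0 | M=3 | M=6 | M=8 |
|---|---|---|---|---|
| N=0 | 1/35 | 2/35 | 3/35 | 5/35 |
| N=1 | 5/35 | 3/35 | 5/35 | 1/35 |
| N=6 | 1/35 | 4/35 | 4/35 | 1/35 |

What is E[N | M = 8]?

1

P(M = 8) = 1/5.
Σ N·P over the event = 0·(5/35) + 1·(1/35) + 6·(1/35) = 1/5.
E[N | M = 8] = (1/5) / (1/5) = 1.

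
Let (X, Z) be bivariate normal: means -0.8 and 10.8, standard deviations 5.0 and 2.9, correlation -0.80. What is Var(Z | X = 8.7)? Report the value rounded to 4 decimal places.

3.0276

Var(Z | X=x) = (1 − ρ²)·σ_Z².
Var(Z | X=8.7) = (2.9)²·(1 − (-0.80)²) = 8.41·0.36 = 3.0276.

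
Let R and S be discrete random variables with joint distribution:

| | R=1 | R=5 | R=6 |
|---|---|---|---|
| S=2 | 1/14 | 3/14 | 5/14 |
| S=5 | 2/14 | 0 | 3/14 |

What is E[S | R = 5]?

P(R = 5) = 3/14.
Σ S·P over the event = 2·(3/14) = 3/7.
E[S | R = 5] = (3/7) / (3/14) = 2.

2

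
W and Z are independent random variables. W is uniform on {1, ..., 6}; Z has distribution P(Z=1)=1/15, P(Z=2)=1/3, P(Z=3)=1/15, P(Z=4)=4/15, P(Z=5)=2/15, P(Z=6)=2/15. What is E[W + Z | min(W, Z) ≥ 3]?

163/18

P(min(W, Z) ≥ 3) = 2/5.
Summing (W+Z)·P(x,y) over outcomes with min(W, Z) ≥ 3 gives 163/45.
E[W + Z | min(W, Z) ≥ 3] = (163/45) / (2/5) = 163/18.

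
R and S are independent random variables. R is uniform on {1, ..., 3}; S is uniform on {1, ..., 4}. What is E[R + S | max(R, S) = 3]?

Outcomes with max(R, S) = 3: (1,3), (2,3), (3,1), (3,2), (3,3), each with probability 1/12.
E[R + S | max(R, S) = 3] = (4 + 5 + 4 + 5 + 6) / 5 = 24/5.

24/5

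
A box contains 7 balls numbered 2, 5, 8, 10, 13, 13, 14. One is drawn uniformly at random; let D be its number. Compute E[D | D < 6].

7/2

P(D < 6) = 2/7.
Σ over the event: 2·1/7 + 5·1/7 = 1.
E[D | D < 6] = (1) / (2/7) = 7/2.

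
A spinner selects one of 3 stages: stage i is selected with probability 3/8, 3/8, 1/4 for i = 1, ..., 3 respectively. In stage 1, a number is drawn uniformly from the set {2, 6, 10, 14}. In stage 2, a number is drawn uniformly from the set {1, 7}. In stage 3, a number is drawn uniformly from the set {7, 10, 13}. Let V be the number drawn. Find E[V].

7

E[V | stage 1] = (2+6+10+14)/4 = 8.
E[V | stage 2] = (1+7)/2 = 4.
E[V | stage 3] = (7+10+13)/3 = 10.
E[V] = (3/8)·(8) + (3/8)·(4) + (1/4)·(10) = 7.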